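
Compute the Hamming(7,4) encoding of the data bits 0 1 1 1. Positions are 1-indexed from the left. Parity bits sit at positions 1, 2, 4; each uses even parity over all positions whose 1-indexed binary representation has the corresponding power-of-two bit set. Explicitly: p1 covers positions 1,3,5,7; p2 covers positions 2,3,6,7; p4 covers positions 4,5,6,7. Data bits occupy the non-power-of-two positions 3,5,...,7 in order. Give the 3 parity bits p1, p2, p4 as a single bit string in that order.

001

Place data bits at non-power-of-two positions: b3=0, b5=1, b6=1, b7=1.
p1 = XOR of data positions {3,5,7} = 0⊕1⊕1 = 0
p2 = XOR of data positions {3,6,7} = 0⊕1⊕1 = 0
p4 = XOR of data positions {5,6,7} = 1⊕1⊕1 = 1
Parity bits p1,p2,p4 = 001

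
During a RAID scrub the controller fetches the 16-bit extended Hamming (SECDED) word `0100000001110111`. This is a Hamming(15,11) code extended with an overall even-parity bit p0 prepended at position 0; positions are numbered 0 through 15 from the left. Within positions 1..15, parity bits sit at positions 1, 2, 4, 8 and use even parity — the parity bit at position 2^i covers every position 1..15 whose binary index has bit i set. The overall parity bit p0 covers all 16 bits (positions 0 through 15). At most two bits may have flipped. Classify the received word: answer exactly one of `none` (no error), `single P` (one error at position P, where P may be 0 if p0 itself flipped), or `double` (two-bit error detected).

single 5

s1: b1⊕b3⊕b5⊕b7⊕b9⊕b11⊕b13⊕b15 = 1⊕0⊕0⊕0⊕1⊕1⊕1⊕1 = 1
s2: b2⊕b3⊕b6⊕b7⊕b10⊕b11⊕b14⊕b15 = 0⊕0⊕0⊕0⊕1⊕1⊕1⊕1 = 0
s4: b4⊕b5⊕b6⊕b7⊕b12⊕b13⊕b14⊕b15 = 0⊕0⊕0⊕0⊕0⊕1⊕1⊕1 = 1
s8: b8⊕b9⊕b10⊕b11⊕b12⊕b13⊕b14⊕b15 = 0⊕1⊕1⊕1⊕0⊕1⊕1⊕1 = 0
Syndrome (s8...s1) = 0101 → position 5.
Overall parity (XOR of all 16 bits, including p0): 0⊕1⊕0⊕0⊕0⊕0⊕0⊕0⊕0⊕1⊕1⊕1⊕0⊕1⊕1⊕1 = 1
Overall=1, syndrome position=5 → single-bit error at position 5.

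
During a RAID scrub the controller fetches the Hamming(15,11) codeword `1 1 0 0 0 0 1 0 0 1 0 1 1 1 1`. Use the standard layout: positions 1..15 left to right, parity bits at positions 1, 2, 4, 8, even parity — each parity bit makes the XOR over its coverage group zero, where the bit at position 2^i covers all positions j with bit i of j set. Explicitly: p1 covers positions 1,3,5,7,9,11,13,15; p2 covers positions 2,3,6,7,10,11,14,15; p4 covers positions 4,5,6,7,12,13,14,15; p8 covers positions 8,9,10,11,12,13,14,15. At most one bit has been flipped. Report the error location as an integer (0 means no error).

14

s1: b1⊕b3⊕b5⊕b7⊕b9⊕b11⊕b13⊕b15 = 1⊕0⊕0⊕1⊕0⊕0⊕1⊕1 = 0
s2: b2⊕b3⊕b6⊕b7⊕b10⊕b11⊕b14⊕b15 = 1⊕0⊕0⊕1⊕1⊕0⊕1⊕1 = 1
s4: b4⊕b5⊕b6⊕b7⊕b12⊕b13⊕b14⊕b15 = 0⊕0⊕0⊕1⊕1⊕1⊕1⊕1 = 1
s8: b8⊕b9⊕b10⊕b11⊕b12⊕b13⊕b14⊕b15 = 0⊕0⊕1⊕0⊕1⊕1⊕1⊕1 = 1
Syndrome (s8...s1) = 1110 → position 14.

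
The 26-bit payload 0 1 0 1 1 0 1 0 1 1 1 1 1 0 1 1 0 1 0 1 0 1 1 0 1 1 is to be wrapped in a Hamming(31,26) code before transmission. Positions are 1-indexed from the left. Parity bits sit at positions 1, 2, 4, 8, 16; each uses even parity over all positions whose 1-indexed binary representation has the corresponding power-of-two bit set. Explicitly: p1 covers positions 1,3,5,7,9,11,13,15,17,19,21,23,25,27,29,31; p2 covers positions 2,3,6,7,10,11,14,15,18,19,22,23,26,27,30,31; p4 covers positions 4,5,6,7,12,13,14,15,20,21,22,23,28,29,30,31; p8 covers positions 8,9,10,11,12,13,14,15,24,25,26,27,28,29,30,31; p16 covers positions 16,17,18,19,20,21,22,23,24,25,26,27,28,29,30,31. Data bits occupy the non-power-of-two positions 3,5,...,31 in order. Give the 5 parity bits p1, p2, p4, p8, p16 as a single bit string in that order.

01100

Place data bits at non-power-of-two positions: b3=0, b5=1, b6=0, b7=1, b9=1, b10=0, b11=1, b12=0, b13=1, b14=1, b15=1, b17=1, b18=1, b19=0, b20=1, b21=1, b22=0, b23=1, b24=0, b25=1, b26=0, b27=1, b28=1, b29=0, b30=1, b31=1.
p1 = XOR of data positions {3,5,7,9,11,13,15,17,19,21,23,25,27,29,31} = 0⊕1⊕1⊕1⊕1⊕1⊕1⊕1⊕0⊕1⊕1⊕1⊕1⊕0⊕1 = 0
p2 = XOR of data positions {3,6,7,10,11,14,15,18,19,22,23,26,27,30,31} = 0⊕0⊕1⊕0⊕1⊕1⊕1⊕1⊕0⊕0⊕1⊕0⊕1⊕1⊕1 = 1
p4 = XOR of data positions {5,6,7,12,13,14,15,20,21,22,23,28,29,30,31} = 1⊕0⊕1⊕0⊕1⊕1⊕1⊕1⊕1⊕0⊕1⊕1⊕0⊕1⊕1 = 1
p8 = XOR of data positions {9,10,11,12,13,14,15,24,25,26,27,28,29,30,31} = 1⊕0⊕1⊕0⊕1⊕1⊕1⊕0⊕1⊕0⊕1⊕1⊕0⊕1⊕1 = 0
p16 = XOR of data positions {17,18,19,20,21,22,23,24,25,26,27,28,29,30,31} = 1⊕1⊕0⊕1⊕1⊕0⊕1⊕0⊕1⊕0⊕1⊕1⊕0⊕1⊕1 = 0
Parity bits p1,p2,p4,p8,p16 = 01100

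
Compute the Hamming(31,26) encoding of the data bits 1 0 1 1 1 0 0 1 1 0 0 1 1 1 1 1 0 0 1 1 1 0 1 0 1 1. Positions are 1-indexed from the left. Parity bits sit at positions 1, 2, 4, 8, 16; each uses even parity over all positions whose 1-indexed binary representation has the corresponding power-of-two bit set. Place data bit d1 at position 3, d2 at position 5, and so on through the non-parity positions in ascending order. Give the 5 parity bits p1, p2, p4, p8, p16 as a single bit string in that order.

10111

Place data bits at non-power-of-two positions: b3=1, b5=0, b6=1, b7=1, b9=1, b10=0, b11=0, b12=1, b13=1, b14=0, b15=0, b17=1, b18=1, b19=1, b20=1, b21=1, b22=0, b23=0, b24=1, b25=1, b26=1, b27=0, b28=1, b29=0, b30=1, b31=1.
p1 = XOR of data positions {3,5,7,9,11,13,15,17,19,21,23,25,27,29,31} = 1⊕0⊕1⊕1⊕0⊕1⊕0⊕1⊕1⊕1⊕0⊕1⊕0⊕0⊕1 = 1
p2 = XOR of data positions {3,6,7,10,11,14,15,18,19,22,23,26,27,30,31} = 1⊕1⊕1⊕0⊕0⊕0⊕0⊕1⊕1⊕0⊕0⊕1⊕0⊕1⊕1 = 0
p4 = XOR of data positions {5,6,7,12,13,14,15,20,21,22,23,28,29,30,31} = 0⊕1⊕1⊕1⊕1⊕0⊕0⊕1⊕1⊕0⊕0⊕1⊕0⊕1⊕1 = 1
p8 = XOR of data positions {9,10,11,12,13,14,15,24,25,26,27,28,29,30,31} = 1⊕0⊕0⊕1⊕1⊕0⊕0⊕1⊕1⊕1⊕0⊕1⊕0⊕1⊕1 = 1
p16 = XOR of data positions {17,18,19,20,21,22,23,24,25,26,27,28,29,30,31} = 1⊕1⊕1⊕1⊕1⊕0⊕0⊕1⊕1⊕1⊕0⊕1⊕0⊕1⊕1 = 1
Parity bits p1,p2,p4,p8,p16 = 10111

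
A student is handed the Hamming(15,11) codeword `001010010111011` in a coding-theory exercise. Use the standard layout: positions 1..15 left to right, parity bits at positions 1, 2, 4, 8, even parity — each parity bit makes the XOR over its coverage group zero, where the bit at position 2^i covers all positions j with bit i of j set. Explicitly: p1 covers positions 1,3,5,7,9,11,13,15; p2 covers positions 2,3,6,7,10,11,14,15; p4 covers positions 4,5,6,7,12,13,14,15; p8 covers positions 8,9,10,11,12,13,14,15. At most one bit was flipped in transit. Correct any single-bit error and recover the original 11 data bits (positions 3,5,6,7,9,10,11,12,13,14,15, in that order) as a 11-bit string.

s1: b1⊕b3⊕b5⊕b7⊕b9⊕b11⊕b13⊕b15 = 0⊕1⊕1⊕0⊕0⊕1⊕0⊕1 = 0
s2: b2⊕b3⊕b6⊕b7⊕b10⊕b11⊕b14⊕b15 = 0⊕1⊕0⊕0⊕1⊕1⊕1⊕1 = 1
s4: b4⊕b5⊕b6⊕b7⊕b12⊕b13⊕b14⊕b15 = 0⊕1⊕0⊕0⊕1⊕0⊕1⊕1 = 0
s8: b8⊕b9⊕b10⊕b11⊕b12⊕b13⊕b14⊕b15 = 1⊕0⊕1⊕1⊕1⊕0⊕1⊕1 = 0
Syndrome (s8...s1) = 0010 → position 2.
Flip bit 2: corrected codeword = 011010010111011
Data bits at positions 3,5,6,7,9,10,11,12,13,14,15: 11000111011

11000111011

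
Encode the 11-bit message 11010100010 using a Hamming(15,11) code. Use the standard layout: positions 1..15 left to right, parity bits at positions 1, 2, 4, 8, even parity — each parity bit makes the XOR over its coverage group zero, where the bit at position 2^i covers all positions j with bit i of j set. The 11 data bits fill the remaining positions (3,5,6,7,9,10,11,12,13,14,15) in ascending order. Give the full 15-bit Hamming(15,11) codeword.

101110100100010

Place data bits at non-power-of-two positions: b3=1, b5=1, b6=0, b7=1, b9=0, b10=1, b11=0, b12=0, b13=0, b14=1, b15=0.
p1 = XOR of data positions {3,5,7,9,11,13,15} = 1⊕1⊕1⊕0⊕0⊕0⊕0 = 1
p2 = XOR of data positions {3,6,7,10,11,14,15} = 1⊕0⊕1⊕1⊕0⊕1⊕0 = 0
p4 = XOR of data positions {5,6,7,12,13,14,15} = 1⊕0⊕1⊕0⊕0⊕1⊕0 = 1
p8 = XOR of data positions {9,10,11,12,13,14,15} = 0⊕1⊕0⊕0⊕0⊕1⊕0 = 0
Codeword b1..b15 = 101110100100010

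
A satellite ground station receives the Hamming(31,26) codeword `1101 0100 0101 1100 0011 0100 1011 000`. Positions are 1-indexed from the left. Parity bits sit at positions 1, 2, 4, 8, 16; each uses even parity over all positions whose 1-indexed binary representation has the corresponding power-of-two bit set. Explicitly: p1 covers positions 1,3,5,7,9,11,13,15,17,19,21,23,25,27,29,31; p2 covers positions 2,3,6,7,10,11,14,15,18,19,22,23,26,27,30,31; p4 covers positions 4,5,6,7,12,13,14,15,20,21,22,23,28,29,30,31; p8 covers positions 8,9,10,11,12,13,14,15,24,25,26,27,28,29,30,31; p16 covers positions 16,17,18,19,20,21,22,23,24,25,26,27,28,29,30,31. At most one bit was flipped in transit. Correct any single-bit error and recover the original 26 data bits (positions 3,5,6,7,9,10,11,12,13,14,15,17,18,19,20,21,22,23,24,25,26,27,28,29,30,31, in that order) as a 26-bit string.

s1: b1⊕b3⊕b5⊕b7⊕b9⊕b11⊕b13⊕b15⊕b17⊕b19⊕b21⊕b23⊕b25⊕b27⊕b29⊕b31 = 1⊕0⊕0⊕0⊕0⊕0⊕1⊕0⊕0⊕1⊕0⊕0⊕1⊕1⊕0⊕0 = 1
s2: b2⊕b3⊕b6⊕b7⊕b10⊕b11⊕b14⊕b15⊕b18⊕b19⊕b22⊕b23⊕b26⊕b27⊕b30⊕b31 = 1⊕0⊕1⊕0⊕1⊕0⊕1⊕0⊕0⊕1⊕1⊕0⊕0⊕1⊕0⊕0 = 1
s4: b4⊕b5⊕b6⊕b7⊕b12⊕b13⊕b14⊕b15⊕b20⊕b21⊕b22⊕b23⊕b28⊕b29⊕b30⊕b31 = 1⊕0⊕1⊕0⊕1⊕1⊕1⊕0⊕1⊕0⊕1⊕0⊕1⊕0⊕0⊕0 = 0
s8: b8⊕b9⊕b10⊕b11⊕b12⊕b13⊕b14⊕b15⊕b24⊕b25⊕b26⊕b27⊕b28⊕b29⊕b30⊕b31 = 0⊕0⊕1⊕0⊕1⊕1⊕1⊕0⊕0⊕1⊕0⊕1⊕1⊕0⊕0⊕0 = 1
s16: b16⊕b17⊕b18⊕b19⊕b20⊕b21⊕b22⊕b23⊕b24⊕b25⊕b26⊕b27⊕b28⊕b29⊕b30⊕b31 = 0⊕0⊕0⊕1⊕1⊕0⊕1⊕0⊕0⊕1⊕0⊕1⊕1⊕0⊕0⊕0 = 0
Syndrome (s16...s1) = 01011 → position 11.
Flip bit 11: corrected codeword = 1101010001111100001101001011000
Data bits at positions 3,5,6,7,9,10,11,12,13,14,15,17,18,19,20,21,22,23,24,25,26,27,28,29,30,31: 00100111110001101001011000

00100111110001101001011000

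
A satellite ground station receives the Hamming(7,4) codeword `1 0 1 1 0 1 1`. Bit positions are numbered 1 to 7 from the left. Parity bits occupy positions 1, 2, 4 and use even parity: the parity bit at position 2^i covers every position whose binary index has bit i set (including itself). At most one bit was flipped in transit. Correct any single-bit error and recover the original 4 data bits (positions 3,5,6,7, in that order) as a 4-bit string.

1010

s1: b1⊕b3⊕b5⊕b7 = 1⊕1⊕0⊕1 = 1
s2: b2⊕b3⊕b6⊕b7 = 0⊕1⊕1⊕1 = 1
s4: b4⊕b5⊕b6⊕b7 = 1⊕0⊕1⊕1 = 1
Syndrome (s4...s1) = 111 → position 7.
Flip bit 7: corrected codeword = 1011010
Data bits at positions 3,5,6,7: 1010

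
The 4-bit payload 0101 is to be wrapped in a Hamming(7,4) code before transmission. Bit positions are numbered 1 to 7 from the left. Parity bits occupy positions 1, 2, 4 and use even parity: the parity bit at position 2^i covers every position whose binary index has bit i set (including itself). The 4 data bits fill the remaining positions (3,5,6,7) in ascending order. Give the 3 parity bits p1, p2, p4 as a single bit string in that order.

Place data bits at non-power-of-two positions: b3=0, b5=1, b6=0, b7=1.
p1 = XOR of data positions {3,5,7} = 0⊕1⊕1 = 0
p2 = XOR of data positions {3,6,7} = 0⊕0⊕1 = 1
p4 = XOR of data positions {5,6,7} = 1⊕0⊕1 = 0
Parity bits p1,p2,p4 = 010

010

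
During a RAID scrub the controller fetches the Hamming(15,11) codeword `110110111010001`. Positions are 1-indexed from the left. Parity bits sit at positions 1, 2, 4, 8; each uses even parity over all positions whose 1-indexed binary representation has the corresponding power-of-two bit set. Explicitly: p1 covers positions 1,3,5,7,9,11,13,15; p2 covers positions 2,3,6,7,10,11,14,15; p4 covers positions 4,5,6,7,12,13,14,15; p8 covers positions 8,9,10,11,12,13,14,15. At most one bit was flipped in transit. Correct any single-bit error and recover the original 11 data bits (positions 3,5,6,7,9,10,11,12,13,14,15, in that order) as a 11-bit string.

01011010001

s1: b1⊕b3⊕b5⊕b7⊕b9⊕b11⊕b13⊕b15 = 1⊕0⊕1⊕1⊕1⊕1⊕0⊕1 = 0
s2: b2⊕b3⊕b6⊕b7⊕b10⊕b11⊕b14⊕b15 = 1⊕0⊕0⊕1⊕0⊕1⊕0⊕1 = 0
s4: b4⊕b5⊕b6⊕b7⊕b12⊕b13⊕b14⊕b15 = 1⊕1⊕0⊕1⊕0⊕0⊕0⊕1 = 0
s8: b8⊕b9⊕b10⊕b11⊕b12⊕b13⊕b14⊕b15 = 1⊕1⊕0⊕1⊕0⊕0⊕0⊕1 = 0
Syndrome (s8...s1) = 0000 → position 0 (no error).
No correction needed.
Data bits at positions 3,5,6,7,9,10,11,12,13,14,15: 01011010001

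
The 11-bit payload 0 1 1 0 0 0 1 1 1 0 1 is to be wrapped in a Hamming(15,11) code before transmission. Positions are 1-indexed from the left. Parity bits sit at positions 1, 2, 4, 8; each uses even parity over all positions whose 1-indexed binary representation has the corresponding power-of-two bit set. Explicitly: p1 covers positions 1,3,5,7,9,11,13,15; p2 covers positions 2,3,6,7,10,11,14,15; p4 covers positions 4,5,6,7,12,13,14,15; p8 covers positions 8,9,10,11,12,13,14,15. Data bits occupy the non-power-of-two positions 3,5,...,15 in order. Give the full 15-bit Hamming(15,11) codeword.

010111000011101

Place data bits at non-power-of-two positions: b3=0, b5=1, b6=1, b7=0, b9=0, b10=0, b11=1, b12=1, b13=1, b14=0, b15=1.
p1 = XOR of data positions {3,5,7,9,11,13,15} = 0⊕1⊕0⊕0⊕1⊕1⊕1 = 0
p2 = XOR of data positions {3,6,7,10,11,14,15} = 0⊕1⊕0⊕0⊕1⊕0⊕1 = 1
p4 = XOR of data positions {5,6,7,12,13,14,15} = 1⊕1⊕0⊕1⊕1⊕0⊕1 = 1
p8 = XOR of data positions {9,10,11,12,13,14,15} = 0⊕0⊕1⊕1⊕1⊕0⊕1 = 0
Codeword b1..b15 = 010111000011101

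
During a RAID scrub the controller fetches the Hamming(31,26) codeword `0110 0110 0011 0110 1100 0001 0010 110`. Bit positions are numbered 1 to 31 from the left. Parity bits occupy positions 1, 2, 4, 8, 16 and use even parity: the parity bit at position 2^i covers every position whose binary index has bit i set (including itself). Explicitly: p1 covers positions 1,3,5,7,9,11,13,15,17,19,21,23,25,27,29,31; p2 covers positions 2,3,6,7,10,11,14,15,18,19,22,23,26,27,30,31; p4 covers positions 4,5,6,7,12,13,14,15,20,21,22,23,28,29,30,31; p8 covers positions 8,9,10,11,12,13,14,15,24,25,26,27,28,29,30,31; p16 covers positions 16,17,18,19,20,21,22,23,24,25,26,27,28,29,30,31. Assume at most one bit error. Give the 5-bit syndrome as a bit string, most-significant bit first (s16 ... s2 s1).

00101

s1: b1⊕b3⊕b5⊕b7⊕b9⊕b11⊕b13⊕b15⊕b17⊕b19⊕b21⊕b23⊕b25⊕b27⊕b29⊕b31 = 0⊕1⊕0⊕1⊕0⊕1⊕0⊕1⊕1⊕0⊕0⊕0⊕0⊕1⊕1⊕0 = 1
s2: b2⊕b3⊕b6⊕b7⊕b10⊕b11⊕b14⊕b15⊕b18⊕b19⊕b22⊕b23⊕b26⊕b27⊕b30⊕b31 = 1⊕1⊕1⊕1⊕0⊕1⊕1⊕1⊕1⊕0⊕0⊕0⊕0⊕1⊕1⊕0 = 0
s4: b4⊕b5⊕b6⊕b7⊕b12⊕b13⊕b14⊕b15⊕b20⊕b21⊕b22⊕b23⊕b28⊕b29⊕b30⊕b31 = 0⊕0⊕1⊕1⊕1⊕0⊕1⊕1⊕0⊕0⊕0⊕0⊕0⊕1⊕1⊕0 = 1
s8: b8⊕b9⊕b10⊕b11⊕b12⊕b13⊕b14⊕b15⊕b24⊕b25⊕b26⊕b27⊕b28⊕b29⊕b30⊕b31 = 0⊕0⊕0⊕1⊕1⊕0⊕1⊕1⊕1⊕0⊕0⊕1⊕0⊕1⊕1⊕0 = 0
s16: b16⊕b17⊕b18⊕b19⊕b20⊕b21⊕b22⊕b23⊕b24⊕b25⊕b26⊕b27⊕b28⊕b29⊕b30⊕b31 = 0⊕1⊕1⊕0⊕0⊕0⊕0⊕0⊕1⊕0⊕0⊕1⊕0⊕1⊕1⊕0 = 0
Syndrome (s16...s1) = 00101 → position 5.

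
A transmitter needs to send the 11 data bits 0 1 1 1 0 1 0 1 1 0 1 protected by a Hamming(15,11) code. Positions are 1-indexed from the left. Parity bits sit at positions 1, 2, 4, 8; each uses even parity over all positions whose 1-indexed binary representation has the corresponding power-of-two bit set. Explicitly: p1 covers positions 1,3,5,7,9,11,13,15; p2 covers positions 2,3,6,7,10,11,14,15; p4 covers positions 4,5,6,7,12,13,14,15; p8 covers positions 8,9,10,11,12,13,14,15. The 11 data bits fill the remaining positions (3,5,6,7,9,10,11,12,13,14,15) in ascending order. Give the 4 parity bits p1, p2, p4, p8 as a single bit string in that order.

Place data bits at non-power-of-two positions: b3=0, b5=1, b6=1, b7=1, b9=0, b10=1, b11=0, b12=1, b13=1, b14=0, b15=1.
p1 = XOR of data positions {3,5,7,9,11,13,15} = 0⊕1⊕1⊕0⊕0⊕1⊕1 = 0
p2 = XOR of data positions {3,6,7,10,11,14,15} = 0⊕1⊕1⊕1⊕0⊕0⊕1 = 0
p4 = XOR of data positions {5,6,7,12,13,14,15} = 1⊕1⊕1⊕1⊕1⊕0⊕1 = 0
p8 = XOR of data positions {9,10,11,12,13,14,15} = 0⊕1⊕0⊕1⊕1⊕0⊕1 = 0
Parity bits p1,p2,p4,p8 = 0000

0000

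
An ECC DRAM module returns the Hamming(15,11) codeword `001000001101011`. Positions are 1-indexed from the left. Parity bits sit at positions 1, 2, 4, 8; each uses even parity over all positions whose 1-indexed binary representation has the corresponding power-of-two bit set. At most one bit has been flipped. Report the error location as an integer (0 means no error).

13

s1: b1⊕b3⊕b5⊕b7⊕b9⊕b11⊕b13⊕b15 = 0⊕1⊕0⊕0⊕1⊕0⊕0⊕1 = 1
s2: b2⊕b3⊕b6⊕b7⊕b10⊕b11⊕b14⊕b15 = 0⊕1⊕0⊕0⊕1⊕0⊕1⊕1 = 0
s4: b4⊕b5⊕b6⊕b7⊕b12⊕b13⊕b14⊕b15 = 0⊕0⊕0⊕0⊕1⊕0⊕1⊕1 = 1
s8: b8⊕b9⊕b10⊕b11⊕b12⊕b13⊕b14⊕b15 = 0⊕1⊕1⊕0⊕1⊕0⊕1⊕1 = 1
Syndrome (s8...s1) = 1101 → position 13.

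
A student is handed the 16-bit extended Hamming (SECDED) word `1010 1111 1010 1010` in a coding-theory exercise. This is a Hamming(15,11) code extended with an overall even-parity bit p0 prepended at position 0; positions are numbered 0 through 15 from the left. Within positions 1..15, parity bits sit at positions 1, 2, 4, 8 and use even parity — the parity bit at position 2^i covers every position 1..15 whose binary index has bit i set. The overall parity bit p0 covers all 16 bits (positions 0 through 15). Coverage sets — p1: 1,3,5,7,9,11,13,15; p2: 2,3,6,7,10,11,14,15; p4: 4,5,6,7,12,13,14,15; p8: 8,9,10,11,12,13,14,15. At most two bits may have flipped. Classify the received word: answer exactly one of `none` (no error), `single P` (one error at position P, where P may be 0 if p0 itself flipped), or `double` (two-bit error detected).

double

s1: b1⊕b3⊕b5⊕b7⊕b9⊕b11⊕b13⊕b15 = 0⊕0⊕1⊕1⊕0⊕0⊕0⊕0 = 0
s2: b2⊕b3⊕b6⊕b7⊕b10⊕b11⊕b14⊕b15 = 1⊕0⊕1⊕1⊕1⊕0⊕1⊕0 = 1
s4: b4⊕b5⊕b6⊕b7⊕b12⊕b13⊕b14⊕b15 = 1⊕1⊕1⊕1⊕1⊕0⊕1⊕0 = 0
s8: b8⊕b9⊕b10⊕b11⊕b12⊕b13⊕b14⊕b15 = 1⊕0⊕1⊕0⊕1⊕0⊕1⊕0 = 0
Syndrome (s8...s1) = 0010 → position 2.
Overall parity (XOR of all 16 bits, including p0): 1⊕0⊕1⊕0⊕1⊕1⊕1⊕1⊕1⊕0⊕1⊕0⊕1⊕0⊕1⊕0 = 0
Overall=0, syndrome position=2 → double-bit error detected (uncorrectable).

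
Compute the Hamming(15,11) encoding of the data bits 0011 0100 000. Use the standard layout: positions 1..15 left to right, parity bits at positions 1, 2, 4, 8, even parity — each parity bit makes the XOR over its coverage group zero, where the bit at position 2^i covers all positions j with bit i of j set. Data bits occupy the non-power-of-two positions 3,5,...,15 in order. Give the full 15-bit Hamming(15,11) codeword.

110001110100000

Place data bits at non-power-of-two positions: b3=0, b5=0, b6=1, b7=1, b9=0, b10=1, b11=0, b12=0, b13=0, b14=0, b15=0.
p1 = XOR of data positions {3,5,7,9,11,13,15} = 0⊕0⊕1⊕0⊕0⊕0⊕0 = 1
p2 = XOR of data positions {3,6,7,10,11,14,15} = 0⊕1⊕1⊕1⊕0⊕0⊕0 = 1
p4 = XOR of data positions {5,6,7,12,13,14,15} = 0⊕1⊕1⊕0⊕0⊕0⊕0 = 0
p8 = XOR of data positions {9,10,11,12,13,14,15} = 0⊕1⊕0⊕0⊕0⊕0⊕0 = 1
Codeword b1..b15 = 110001110100000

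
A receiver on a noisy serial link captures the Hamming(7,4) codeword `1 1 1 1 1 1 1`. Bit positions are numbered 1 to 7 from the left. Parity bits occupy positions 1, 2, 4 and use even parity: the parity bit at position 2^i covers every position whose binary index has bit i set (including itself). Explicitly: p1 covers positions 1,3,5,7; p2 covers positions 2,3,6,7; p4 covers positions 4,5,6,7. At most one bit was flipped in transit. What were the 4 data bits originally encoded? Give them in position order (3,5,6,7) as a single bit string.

1111

s1: b1⊕b3⊕b5⊕b7 = 1⊕1⊕1⊕1 = 0
s2: b2⊕b3⊕b6⊕b7 = 1⊕1⊕1⊕1 = 0
s4: b4⊕b5⊕b6⊕b7 = 1⊕1⊕1⊕1 = 0
Syndrome (s4...s1) = 000 → position 0 (no error).
No correction needed.
Data bits at positions 3,5,6,7: 1111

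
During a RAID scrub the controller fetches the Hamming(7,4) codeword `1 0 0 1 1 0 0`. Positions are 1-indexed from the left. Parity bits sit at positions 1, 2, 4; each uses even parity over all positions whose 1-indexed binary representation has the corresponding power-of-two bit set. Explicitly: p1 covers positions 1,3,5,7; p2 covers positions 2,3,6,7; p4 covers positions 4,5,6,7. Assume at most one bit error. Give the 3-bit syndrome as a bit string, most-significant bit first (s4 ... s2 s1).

000

s1: b1⊕b3⊕b5⊕b7 = 1⊕0⊕1⊕0 = 0
s2: b2⊕b3⊕b6⊕b7 = 0⊕0⊕0⊕0 = 0
s4: b4⊕b5⊕b6⊕b7 = 1⊕1⊕0⊕0 = 0
Syndrome (s4...s1) = 000 → position 0 (no error).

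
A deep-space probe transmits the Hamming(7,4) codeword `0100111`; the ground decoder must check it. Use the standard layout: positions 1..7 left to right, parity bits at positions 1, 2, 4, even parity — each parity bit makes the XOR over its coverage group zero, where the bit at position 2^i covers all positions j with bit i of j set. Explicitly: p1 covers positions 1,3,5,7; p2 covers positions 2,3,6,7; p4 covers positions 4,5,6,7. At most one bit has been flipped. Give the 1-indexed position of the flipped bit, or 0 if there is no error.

6

s1: b1⊕b3⊕b5⊕b7 = 0⊕0⊕1⊕1 = 0
s2: b2⊕b3⊕b6⊕b7 = 1⊕0⊕1⊕1 = 1
s4: b4⊕b5⊕b6⊕b7 = 0⊕1⊕1⊕1 = 1
Syndrome (s4...s1) = 110 → position 6.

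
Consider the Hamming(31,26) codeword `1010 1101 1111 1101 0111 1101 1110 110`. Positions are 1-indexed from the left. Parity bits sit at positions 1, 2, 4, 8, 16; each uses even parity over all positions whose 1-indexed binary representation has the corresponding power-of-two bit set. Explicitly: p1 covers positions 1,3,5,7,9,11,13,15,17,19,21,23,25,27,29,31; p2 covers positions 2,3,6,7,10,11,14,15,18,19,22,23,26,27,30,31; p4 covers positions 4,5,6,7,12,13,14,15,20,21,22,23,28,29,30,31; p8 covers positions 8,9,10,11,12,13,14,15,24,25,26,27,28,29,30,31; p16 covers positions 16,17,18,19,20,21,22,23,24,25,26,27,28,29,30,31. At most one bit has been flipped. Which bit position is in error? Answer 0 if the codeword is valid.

s1: b1⊕b3⊕b5⊕b7⊕b9⊕b11⊕b13⊕b15⊕b17⊕b19⊕b21⊕b23⊕b25⊕b27⊕b29⊕b31 = 1⊕1⊕1⊕0⊕1⊕1⊕1⊕0⊕0⊕1⊕1⊕0⊕1⊕1⊕1⊕0 = 1
s2: b2⊕b3⊕b6⊕b7⊕b10⊕b11⊕b14⊕b15⊕b18⊕b19⊕b22⊕b23⊕b26⊕b27⊕b30⊕b31 = 0⊕1⊕1⊕0⊕1⊕1⊕1⊕0⊕1⊕1⊕1⊕0⊕1⊕1⊕1⊕0 = 1
s4: b4⊕b5⊕b6⊕b7⊕b12⊕b13⊕b14⊕b15⊕b20⊕b21⊕b22⊕b23⊕b28⊕b29⊕b30⊕b31 = 0⊕1⊕1⊕0⊕1⊕1⊕1⊕0⊕1⊕1⊕1⊕0⊕0⊕1⊕1⊕0 = 0
s8: b8⊕b9⊕b10⊕b11⊕b12⊕b13⊕b14⊕b15⊕b24⊕b25⊕b26⊕b27⊕b28⊕b29⊕b30⊕b31 = 1⊕1⊕1⊕1⊕1⊕1⊕1⊕0⊕1⊕1⊕1⊕1⊕0⊕1⊕1⊕0 = 1
s16: b16⊕b17⊕b18⊕b19⊕b20⊕b21⊕b22⊕b23⊕b24⊕b25⊕b26⊕b27⊕b28⊕b29⊕b30⊕b31 = 1⊕0⊕1⊕1⊕1⊕1⊕1⊕0⊕1⊕1⊕1⊕1⊕0⊕1⊕1⊕0 = 0
Syndrome (s16...s1) = 01011 → position 11.

11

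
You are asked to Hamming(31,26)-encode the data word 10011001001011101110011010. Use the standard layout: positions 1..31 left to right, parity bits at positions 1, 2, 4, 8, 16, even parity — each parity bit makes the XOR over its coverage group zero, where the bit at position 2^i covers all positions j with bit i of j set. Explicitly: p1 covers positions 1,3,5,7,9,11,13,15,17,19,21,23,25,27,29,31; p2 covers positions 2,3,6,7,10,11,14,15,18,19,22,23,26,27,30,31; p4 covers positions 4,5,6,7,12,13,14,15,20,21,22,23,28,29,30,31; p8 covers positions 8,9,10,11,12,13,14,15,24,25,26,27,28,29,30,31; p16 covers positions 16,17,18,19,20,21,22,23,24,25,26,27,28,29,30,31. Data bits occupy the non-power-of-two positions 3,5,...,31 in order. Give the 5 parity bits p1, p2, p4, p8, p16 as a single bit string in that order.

Place data bits at non-power-of-two positions: b3=1, b5=0, b6=0, b7=1, b9=1, b10=0, b11=0, b12=1, b13=0, b14=0, b15=1, b17=0, b18=1, b19=1, b20=1, b21=0, b22=1, b23=1, b24=1, b25=0, b26=0, b27=1, b28=1, b29=0, b30=1, b31=0.
p1 = XOR of data positions {3,5,7,9,11,13,15,17,19,21,23,25,27,29,31} = 1⊕0⊕1⊕1⊕0⊕0⊕1⊕0⊕1⊕0⊕1⊕0⊕1⊕0⊕0 = 1
p2 = XOR of data positions {3,6,7,10,11,14,15,18,19,22,23,26,27,30,31} = 1⊕0⊕1⊕0⊕0⊕0⊕1⊕1⊕1⊕1⊕1⊕0⊕1⊕1⊕0 = 1
p4 = XOR of data positions {5,6,7,12,13,14,15,20,21,22,23,28,29,30,31} = 0⊕0⊕1⊕1⊕0⊕0⊕1⊕1⊕0⊕1⊕1⊕1⊕0⊕1⊕0 = 0
p8 = XOR of data positions {9,10,11,12,13,14,15,24,25,26,27,28,29,30,31} = 1⊕0⊕0⊕1⊕0⊕0⊕1⊕1⊕0⊕0⊕1⊕1⊕0⊕1⊕0 = 1
p16 = XOR of data positions {17,18,19,20,21,22,23,24,25,26,27,28,29,30,31} = 0⊕1⊕1⊕1⊕0⊕1⊕1⊕1⊕0⊕0⊕1⊕1⊕0⊕1⊕0 = 1
Parity bits p1,p2,p4,p8,p16 = 11011

11011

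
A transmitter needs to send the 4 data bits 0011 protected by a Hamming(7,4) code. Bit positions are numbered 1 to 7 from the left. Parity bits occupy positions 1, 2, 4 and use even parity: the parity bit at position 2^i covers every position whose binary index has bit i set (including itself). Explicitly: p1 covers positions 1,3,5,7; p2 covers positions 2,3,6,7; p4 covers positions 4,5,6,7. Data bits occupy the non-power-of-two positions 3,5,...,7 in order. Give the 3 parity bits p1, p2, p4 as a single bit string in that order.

100

Place data bits at non-power-of-two positions: b3=0, b5=0, b6=1, b7=1.
p1 = XOR of data positions {3,5,7} = 0⊕0⊕1 = 1
p2 = XOR of data positions {3,6,7} = 0⊕1⊕1 = 0
p4 = XOR of data positions {5,6,7} = 0⊕1⊕1 = 0
Parity bits p1,p2,p4 = 100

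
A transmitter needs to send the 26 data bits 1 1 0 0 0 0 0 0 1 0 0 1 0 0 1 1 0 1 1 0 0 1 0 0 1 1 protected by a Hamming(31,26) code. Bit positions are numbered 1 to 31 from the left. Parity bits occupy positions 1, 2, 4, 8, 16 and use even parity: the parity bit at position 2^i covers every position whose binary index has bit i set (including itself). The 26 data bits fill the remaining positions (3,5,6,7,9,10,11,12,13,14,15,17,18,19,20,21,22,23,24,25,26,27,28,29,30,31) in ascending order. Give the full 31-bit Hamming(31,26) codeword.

Place data bits at non-power-of-two positions: b3=1, b5=1, b6=0, b7=0, b9=0, b10=0, b11=0, b12=0, b13=1, b14=0, b15=0, b17=1, b18=0, b19=0, b20=1, b21=1, b22=0, b23=1, b24=1, b25=0, b26=0, b27=1, b28=0, b29=0, b30=1, b31=1.
p1 = XOR of data positions {3,5,7,9,11,13,15,17,19,21,23,25,27,29,31} = 1⊕1⊕0⊕0⊕0⊕1⊕0⊕1⊕0⊕1⊕1⊕0⊕1⊕0⊕1 = 0
p2 = XOR of data positions {3,6,7,10,11,14,15,18,19,22,23,26,27,30,31} = 1⊕0⊕0⊕0⊕0⊕0⊕0⊕0⊕0⊕0⊕1⊕0⊕1⊕1⊕1 = 1
p4 = XOR of data positions {5,6,7,12,13,14,15,20,21,22,23,28,29,30,31} = 1⊕0⊕0⊕0⊕1⊕0⊕0⊕1⊕1⊕0⊕1⊕0⊕0⊕1⊕1 = 1
p8 = XOR of data positions {9,10,11,12,13,14,15,24,25,26,27,28,29,30,31} = 0⊕0⊕0⊕0⊕1⊕0⊕0⊕1⊕0⊕0⊕1⊕0⊕0⊕1⊕1 = 1
p16 = XOR of data positions {17,18,19,20,21,22,23,24,25,26,27,28,29,30,31} = 1⊕0⊕0⊕1⊕1⊕0⊕1⊕1⊕0⊕0⊕1⊕0⊕0⊕1⊕1 = 0
Codeword b1..b31 = 0111100100001000100110110010011

0111100100001000100110110010011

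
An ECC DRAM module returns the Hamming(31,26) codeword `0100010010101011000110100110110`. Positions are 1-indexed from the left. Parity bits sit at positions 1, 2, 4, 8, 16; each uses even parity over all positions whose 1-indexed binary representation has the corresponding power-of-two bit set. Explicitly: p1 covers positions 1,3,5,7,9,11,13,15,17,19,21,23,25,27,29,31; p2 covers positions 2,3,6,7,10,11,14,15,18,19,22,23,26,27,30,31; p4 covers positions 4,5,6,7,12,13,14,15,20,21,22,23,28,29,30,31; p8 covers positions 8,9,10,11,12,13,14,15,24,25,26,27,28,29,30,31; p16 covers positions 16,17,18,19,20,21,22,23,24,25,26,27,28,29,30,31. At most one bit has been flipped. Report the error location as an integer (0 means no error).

s1: b1⊕b3⊕b5⊕b7⊕b9⊕b11⊕b13⊕b15⊕b17⊕b19⊕b21⊕b23⊕b25⊕b27⊕b29⊕b31 = 0⊕0⊕0⊕0⊕1⊕1⊕1⊕1⊕0⊕0⊕1⊕1⊕0⊕1⊕1⊕0 = 0
s2: b2⊕b3⊕b6⊕b7⊕b10⊕b11⊕b14⊕b15⊕b18⊕b19⊕b22⊕b23⊕b26⊕b27⊕b30⊕b31 = 1⊕0⊕1⊕0⊕0⊕1⊕0⊕1⊕0⊕0⊕0⊕1⊕1⊕1⊕1⊕0 = 0
s4: b4⊕b5⊕b6⊕b7⊕b12⊕b13⊕b14⊕b15⊕b20⊕b21⊕b22⊕b23⊕b28⊕b29⊕b30⊕b31 = 0⊕0⊕1⊕0⊕0⊕1⊕0⊕1⊕1⊕1⊕0⊕1⊕0⊕1⊕1⊕0 = 0
s8: b8⊕b9⊕b10⊕b11⊕b12⊕b13⊕b14⊕b15⊕b24⊕b25⊕b26⊕b27⊕b28⊕b29⊕b30⊕b31 = 0⊕1⊕0⊕1⊕0⊕1⊕0⊕1⊕0⊕0⊕1⊕1⊕0⊕1⊕1⊕0 = 0
s16: b16⊕b17⊕b18⊕b19⊕b20⊕b21⊕b22⊕b23⊕b24⊕b25⊕b26⊕b27⊕b28⊕b29⊕b30⊕b31 = 1⊕0⊕0⊕0⊕1⊕1⊕0⊕1⊕0⊕0⊕1⊕1⊕0⊕1⊕1⊕0 = 0
Syndrome (s16...s1) = 00000 → position 0 (no error).

0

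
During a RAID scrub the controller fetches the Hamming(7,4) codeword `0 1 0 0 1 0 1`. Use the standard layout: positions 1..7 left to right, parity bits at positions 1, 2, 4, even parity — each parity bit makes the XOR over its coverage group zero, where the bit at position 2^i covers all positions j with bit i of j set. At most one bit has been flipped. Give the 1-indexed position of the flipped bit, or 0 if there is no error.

0

s1: b1⊕b3⊕b5⊕b7 = 0⊕0⊕1⊕1 = 0
s2: b2⊕b3⊕b6⊕b7 = 1⊕0⊕0⊕1 = 0
s4: b4⊕b5⊕b6⊕b7 = 0⊕1⊕0⊕1 = 0
Syndrome (s4...s1) = 000 → position 0 (no error).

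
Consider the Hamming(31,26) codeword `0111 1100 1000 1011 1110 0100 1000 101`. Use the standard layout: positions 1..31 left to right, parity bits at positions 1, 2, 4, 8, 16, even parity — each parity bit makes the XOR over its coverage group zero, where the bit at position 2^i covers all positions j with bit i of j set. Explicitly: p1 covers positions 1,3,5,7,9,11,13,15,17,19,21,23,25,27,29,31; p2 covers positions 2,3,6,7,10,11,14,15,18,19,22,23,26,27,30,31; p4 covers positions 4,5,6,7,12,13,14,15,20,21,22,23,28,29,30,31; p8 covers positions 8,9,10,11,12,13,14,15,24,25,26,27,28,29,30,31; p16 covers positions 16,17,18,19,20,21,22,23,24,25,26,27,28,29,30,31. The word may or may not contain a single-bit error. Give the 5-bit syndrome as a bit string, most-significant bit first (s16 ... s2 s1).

00000

s1: b1⊕b3⊕b5⊕b7⊕b9⊕b11⊕b13⊕b15⊕b17⊕b19⊕b21⊕b23⊕b25⊕b27⊕b29⊕b31 = 0⊕1⊕1⊕0⊕1⊕0⊕1⊕1⊕1⊕1⊕0⊕0⊕1⊕0⊕1⊕1 = 0
s2: b2⊕b3⊕b6⊕b7⊕b10⊕b11⊕b14⊕b15⊕b18⊕b19⊕b22⊕b23⊕b26⊕b27⊕b30⊕b31 = 1⊕1⊕1⊕0⊕0⊕0⊕0⊕1⊕1⊕1⊕1⊕0⊕0⊕0⊕0⊕1 = 0
s4: b4⊕b5⊕b6⊕b7⊕b12⊕b13⊕b14⊕b15⊕b20⊕b21⊕b22⊕b23⊕b28⊕b29⊕b30⊕b31 = 1⊕1⊕1⊕0⊕0⊕1⊕0⊕1⊕0⊕0⊕1⊕0⊕0⊕1⊕0⊕1 = 0
s8: b8⊕b9⊕b10⊕b11⊕b12⊕b13⊕b14⊕b15⊕b24⊕b25⊕b26⊕b27⊕b28⊕b29⊕b30⊕b31 = 0⊕1⊕0⊕0⊕0⊕1⊕0⊕1⊕0⊕1⊕0⊕0⊕0⊕1⊕0⊕1 = 0
s16: b16⊕b17⊕b18⊕b19⊕b20⊕b21⊕b22⊕b23⊕b24⊕b25⊕b26⊕b27⊕b28⊕b29⊕b30⊕b31 = 1⊕1⊕1⊕1⊕0⊕0⊕1⊕0⊕0⊕1⊕0⊕0⊕0⊕1⊕0⊕1 = 0
Syndrome (s16...s1) = 00000 → position 0 (no error).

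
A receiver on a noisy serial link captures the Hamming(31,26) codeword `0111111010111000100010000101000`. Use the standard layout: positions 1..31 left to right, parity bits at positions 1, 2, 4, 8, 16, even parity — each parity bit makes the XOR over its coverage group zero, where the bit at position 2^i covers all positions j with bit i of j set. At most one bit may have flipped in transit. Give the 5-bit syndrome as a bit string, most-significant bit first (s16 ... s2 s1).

s1: b1⊕b3⊕b5⊕b7⊕b9⊕b11⊕b13⊕b15⊕b17⊕b19⊕b21⊕b23⊕b25⊕b27⊕b29⊕b31 = 0⊕1⊕1⊕1⊕1⊕1⊕1⊕0⊕1⊕0⊕1⊕0⊕0⊕0⊕0⊕0 = 0
s2: b2⊕b3⊕b6⊕b7⊕b10⊕b11⊕b14⊕b15⊕b18⊕b19⊕b22⊕b23⊕b26⊕b27⊕b30⊕b31 = 1⊕1⊕1⊕1⊕0⊕1⊕0⊕0⊕0⊕0⊕0⊕0⊕1⊕0⊕0⊕0 = 0
s4: b4⊕b5⊕b6⊕b7⊕b12⊕b13⊕b14⊕b15⊕b20⊕b21⊕b22⊕b23⊕b28⊕b29⊕b30⊕b31 = 1⊕1⊕1⊕1⊕1⊕1⊕0⊕0⊕0⊕1⊕0⊕0⊕1⊕0⊕0⊕0 = 0
s8: b8⊕b9⊕b10⊕b11⊕b12⊕b13⊕b14⊕b15⊕b24⊕b25⊕b26⊕b27⊕b28⊕b29⊕b30⊕b31 = 0⊕1⊕0⊕1⊕1⊕1⊕0⊕0⊕0⊕0⊕1⊕0⊕1⊕0⊕0⊕0 = 0
s16: b16⊕b17⊕b18⊕b19⊕b20⊕b21⊕b22⊕b23⊕b24⊕b25⊕b26⊕b27⊕b28⊕b29⊕b30⊕b31 = 0⊕1⊕0⊕0⊕0⊕1⊕0⊕0⊕0⊕0⊕1⊕0⊕1⊕0⊕0⊕0 = 0
Syndrome (s16...s1) = 00000 → position 0 (no error).

00000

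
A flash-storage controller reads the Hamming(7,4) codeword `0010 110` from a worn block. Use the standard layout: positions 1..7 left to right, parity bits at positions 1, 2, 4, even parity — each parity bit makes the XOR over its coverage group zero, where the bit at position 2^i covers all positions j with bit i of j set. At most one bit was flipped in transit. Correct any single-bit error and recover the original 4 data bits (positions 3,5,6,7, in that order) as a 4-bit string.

s1: b1⊕b3⊕b5⊕b7 = 0⊕1⊕1⊕0 = 0
s2: b2⊕b3⊕b6⊕b7 = 0⊕1⊕1⊕0 = 0
s4: b4⊕b5⊕b6⊕b7 = 0⊕1⊕1⊕0 = 0
Syndrome (s4...s1) = 000 → position 0 (no error).
No correction needed.
Data bits at positions 3,5,6,7: 1110

1110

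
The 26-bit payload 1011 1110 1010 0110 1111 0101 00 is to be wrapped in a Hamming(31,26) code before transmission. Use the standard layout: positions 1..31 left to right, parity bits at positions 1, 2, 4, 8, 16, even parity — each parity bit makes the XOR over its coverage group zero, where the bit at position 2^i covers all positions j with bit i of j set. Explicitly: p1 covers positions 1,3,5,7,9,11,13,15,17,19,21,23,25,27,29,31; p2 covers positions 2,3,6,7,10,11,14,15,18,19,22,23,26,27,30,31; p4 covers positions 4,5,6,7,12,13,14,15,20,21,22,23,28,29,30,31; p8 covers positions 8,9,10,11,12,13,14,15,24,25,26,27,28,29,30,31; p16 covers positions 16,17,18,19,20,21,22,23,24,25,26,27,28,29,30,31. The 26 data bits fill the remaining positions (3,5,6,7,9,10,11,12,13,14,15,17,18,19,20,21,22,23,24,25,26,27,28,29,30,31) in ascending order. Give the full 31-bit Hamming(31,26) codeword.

1010011111101010001101111010100

Place data bits at non-power-of-two positions: b3=1, b5=0, b6=1, b7=1, b9=1, b10=1, b11=1, b12=0, b13=1, b14=0, b15=1, b17=0, b18=0, b19=1, b20=1, b21=0, b22=1, b23=1, b24=1, b25=1, b26=0, b27=1, b28=0, b29=1, b30=0, b31=0.
p1 = XOR of data positions {3,5,7,9,11,13,15,17,19,21,23,25,27,29,31} = 1⊕0⊕1⊕1⊕1⊕1⊕1⊕0⊕1⊕0⊕1⊕1⊕1⊕1⊕0 = 1
p2 = XOR of data positions {3,6,7,10,11,14,15,18,19,22,23,26,27,30,31} = 1⊕1⊕1⊕1⊕1⊕0⊕1⊕0⊕1⊕1⊕1⊕0⊕1⊕0⊕0 = 0
p4 = XOR of data positions {5,6,7,12,13,14,15,20,21,22,23,28,29,30,31} = 0⊕1⊕1⊕0⊕1⊕0⊕1⊕1⊕0⊕1⊕1⊕0⊕1⊕0⊕0 = 0
p8 = XOR of data positions {9,10,11,12,13,14,15,24,25,26,27,28,29,30,31} = 1⊕1⊕1⊕0⊕1⊕0⊕1⊕1⊕1⊕0⊕1⊕0⊕1⊕0⊕0 = 1
p16 = XOR of data positions {17,18,19,20,21,22,23,24,25,26,27,28,29,30,31} = 0⊕0⊕1⊕1⊕0⊕1⊕1⊕1⊕1⊕0⊕1⊕0⊕1⊕0⊕0 = 0
Codeword b1..b31 = 1010011111101010001101111010100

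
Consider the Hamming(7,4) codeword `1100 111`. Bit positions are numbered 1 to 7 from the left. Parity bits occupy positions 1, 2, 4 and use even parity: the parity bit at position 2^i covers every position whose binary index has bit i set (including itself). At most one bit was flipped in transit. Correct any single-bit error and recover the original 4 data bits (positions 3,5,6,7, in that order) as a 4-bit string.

0110

s1: b1⊕b3⊕b5⊕b7 = 1⊕0⊕1⊕1 = 1
s2: b2⊕b3⊕b6⊕b7 = 1⊕0⊕1⊕1 = 1
s4: b4⊕b5⊕b6⊕b7 = 0⊕1⊕1⊕1 = 1
Syndrome (s4...s1) = 111 → position 7.
Flip bit 7: corrected codeword = 1100110
Data bits at positions 3,5,6,7: 0110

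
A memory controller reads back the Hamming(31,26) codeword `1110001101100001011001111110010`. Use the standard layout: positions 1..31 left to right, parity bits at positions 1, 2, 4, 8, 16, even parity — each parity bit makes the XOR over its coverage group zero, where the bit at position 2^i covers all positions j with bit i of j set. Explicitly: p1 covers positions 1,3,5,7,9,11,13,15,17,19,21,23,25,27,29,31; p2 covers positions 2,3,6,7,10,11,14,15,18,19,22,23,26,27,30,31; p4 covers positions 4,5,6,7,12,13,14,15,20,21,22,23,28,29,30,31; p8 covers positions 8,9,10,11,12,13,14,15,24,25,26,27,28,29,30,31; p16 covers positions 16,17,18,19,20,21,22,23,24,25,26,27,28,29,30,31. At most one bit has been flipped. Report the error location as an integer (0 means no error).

0

s1: b1⊕b3⊕b5⊕b7⊕b9⊕b11⊕b13⊕b15⊕b17⊕b19⊕b21⊕b23⊕b25⊕b27⊕b29⊕b31 = 1⊕1⊕0⊕1⊕0⊕1⊕0⊕0⊕0⊕1⊕0⊕1⊕1⊕1⊕0⊕0 = 0
s2: b2⊕b3⊕b6⊕b7⊕b10⊕b11⊕b14⊕b15⊕b18⊕b19⊕b22⊕b23⊕b26⊕b27⊕b30⊕b31 = 1⊕1⊕0⊕1⊕1⊕1⊕0⊕0⊕1⊕1⊕1⊕1⊕1⊕1⊕1⊕0 = 0
s4: b4⊕b5⊕b6⊕b7⊕b12⊕b13⊕b14⊕b15⊕b20⊕b21⊕b22⊕b23⊕b28⊕b29⊕b30⊕b31 = 0⊕0⊕0⊕1⊕0⊕0⊕0⊕0⊕0⊕0⊕1⊕1⊕0⊕0⊕1⊕0 = 0
s8: b8⊕b9⊕b10⊕b11⊕b12⊕b13⊕b14⊕b15⊕b24⊕b25⊕b26⊕b27⊕b28⊕b29⊕b30⊕b31 = 1⊕0⊕1⊕1⊕0⊕0⊕0⊕0⊕1⊕1⊕1⊕1⊕0⊕0⊕1⊕0 = 0
s16: b16⊕b17⊕b18⊕b19⊕b20⊕b21⊕b22⊕b23⊕b24⊕b25⊕b26⊕b27⊕b28⊕b29⊕b30⊕b31 = 1⊕0⊕1⊕1⊕0⊕0⊕1⊕1⊕1⊕1⊕1⊕1⊕0⊕0⊕1⊕0 = 0
Syndrome (s16...s1) = 00000 → position 0 (no error).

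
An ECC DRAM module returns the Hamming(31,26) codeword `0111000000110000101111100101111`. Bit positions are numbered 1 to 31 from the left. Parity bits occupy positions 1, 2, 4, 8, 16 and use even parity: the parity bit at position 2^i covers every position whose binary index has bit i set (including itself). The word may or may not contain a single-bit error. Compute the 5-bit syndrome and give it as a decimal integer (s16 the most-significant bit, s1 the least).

26

s1: b1⊕b3⊕b5⊕b7⊕b9⊕b11⊕b13⊕b15⊕b17⊕b19⊕b21⊕b23⊕b25⊕b27⊕b29⊕b31 = 0⊕1⊕0⊕0⊕0⊕1⊕0⊕0⊕1⊕1⊕1⊕1⊕0⊕0⊕1⊕1 = 0
s2: b2⊕b3⊕b6⊕b7⊕b10⊕b11⊕b14⊕b15⊕b18⊕b19⊕b22⊕b23⊕b26⊕b27⊕b30⊕b31 = 1⊕1⊕0⊕0⊕0⊕1⊕0⊕0⊕0⊕1⊕1⊕1⊕1⊕0⊕1⊕1 = 1
s4: b4⊕b5⊕b6⊕b7⊕b12⊕b13⊕b14⊕b15⊕b20⊕b21⊕b22⊕b23⊕b28⊕b29⊕b30⊕b31 = 1⊕0⊕0⊕0⊕1⊕0⊕0⊕0⊕1⊕1⊕1⊕1⊕1⊕1⊕1⊕1 = 0
s8: b8⊕b9⊕b10⊕b11⊕b12⊕b13⊕b14⊕b15⊕b24⊕b25⊕b26⊕b27⊕b28⊕b29⊕b30⊕b31 = 0⊕0⊕0⊕1⊕1⊕0⊕0⊕0⊕0⊕0⊕1⊕0⊕1⊕1⊕1⊕1 = 1
s16: b16⊕b17⊕b18⊕b19⊕b20⊕b21⊕b22⊕b23⊕b24⊕b25⊕b26⊕b27⊕b28⊕b29⊕b30⊕b31 = 0⊕1⊕0⊕1⊕1⊕1⊕1⊕1⊕0⊕0⊕1⊕0⊕1⊕1⊕1⊕1 = 1
Syndrome (s16...s1) = 11010 → position 26.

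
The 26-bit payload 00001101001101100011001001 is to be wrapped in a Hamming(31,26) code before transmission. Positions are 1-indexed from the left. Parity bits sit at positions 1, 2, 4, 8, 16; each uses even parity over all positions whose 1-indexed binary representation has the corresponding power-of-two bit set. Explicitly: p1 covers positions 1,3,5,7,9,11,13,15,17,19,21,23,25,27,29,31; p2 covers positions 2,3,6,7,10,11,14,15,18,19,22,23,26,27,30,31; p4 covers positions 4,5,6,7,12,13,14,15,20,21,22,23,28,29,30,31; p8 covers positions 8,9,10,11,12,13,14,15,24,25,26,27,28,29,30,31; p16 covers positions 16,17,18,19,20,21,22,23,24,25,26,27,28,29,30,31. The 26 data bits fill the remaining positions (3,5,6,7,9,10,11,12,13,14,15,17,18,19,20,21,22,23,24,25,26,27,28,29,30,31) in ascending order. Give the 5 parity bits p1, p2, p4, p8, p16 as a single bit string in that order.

Place data bits at non-power-of-two positions: b3=0, b5=0, b6=0, b7=0, b9=1, b10=1, b11=0, b12=1, b13=0, b14=0, b15=1, b17=1, b18=0, b19=1, b20=1, b21=0, b22=0, b23=0, b24=1, b25=1, b26=0, b27=0, b28=1, b29=0, b30=0, b31=1.
p1 = XOR of data positions {3,5,7,9,11,13,15,17,19,21,23,25,27,29,31} = 0⊕0⊕0⊕1⊕0⊕0⊕1⊕1⊕1⊕0⊕0⊕1⊕0⊕0⊕1 = 0
p2 = XOR of data positions {3,6,7,10,11,14,15,18,19,22,23,26,27,30,31} = 0⊕0⊕0⊕1⊕0⊕0⊕1⊕0⊕1⊕0⊕0⊕0⊕0⊕0⊕1 = 0
p4 = XOR of data positions {5,6,7,12,13,14,15,20,21,22,23,28,29,30,31} = 0⊕0⊕0⊕1⊕0⊕0⊕1⊕1⊕0⊕0⊕0⊕1⊕0⊕0⊕1 = 1
p8 = XOR of data positions {9,10,11,12,13,14,15,24,25,26,27,28,29,30,31} = 1⊕1⊕0⊕1⊕0⊕0⊕1⊕1⊕1⊕0⊕0⊕1⊕0⊕0⊕1 = 0
p16 = XOR of data positions {17,18,19,20,21,22,23,24,25,26,27,28,29,30,31} = 1⊕0⊕1⊕1⊕0⊕0⊕0⊕1⊕1⊕0⊕0⊕1⊕0⊕0⊕1 = 1
Parity bits p1,p2,p4,p8,p16 = 00101

00101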